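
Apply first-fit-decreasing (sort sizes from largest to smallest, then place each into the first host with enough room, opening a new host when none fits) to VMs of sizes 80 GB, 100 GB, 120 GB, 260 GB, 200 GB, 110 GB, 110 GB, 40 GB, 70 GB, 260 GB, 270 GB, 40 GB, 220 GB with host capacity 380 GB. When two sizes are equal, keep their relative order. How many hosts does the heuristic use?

Sorted descending: 270, 260, 260, 220, 200, 120, 110, 110, 100, 80, 70, 40, 40.
  270 → host 1 (new)  [load 270/380]
  260 → host 2 (new)  [load 260/380]
  260 → host 3 (new)  [load 260/380]
  220 → host 4 (new)  [load 220/380]
  200 → host 5 (new)  [load 200/380]
  120 → host 2  [load 380/380]
  110 → host 1  [load 380/380]
  110 → host 3  [load 370/380]
  100 → host 4  [load 320/380]
  80 → host 5  [load 280/380]
  70 → host 5  [load 350/380]
  40 → host 4  [load 360/380]
  40 → host 6 (new)  [load 40/380]
6 hosts opened.

6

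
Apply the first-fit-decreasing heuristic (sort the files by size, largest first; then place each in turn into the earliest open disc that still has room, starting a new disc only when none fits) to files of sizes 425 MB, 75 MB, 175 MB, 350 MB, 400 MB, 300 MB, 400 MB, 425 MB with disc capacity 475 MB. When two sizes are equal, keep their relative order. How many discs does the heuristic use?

6

Sorted descending: 425, 425, 400, 400, 350, 300, 175, 75.
  425 → disc 1 (new)  [load 425/475]
  425 → disc 2 (new)  [load 425/475]
  400 → disc 3 (new)  [load 400/475]
  400 → disc 4 (new)  [load 400/475]
  350 → disc 5 (new)  [load 350/475]
  300 → disc 6 (new)  [load 300/475]
  175 → disc 6  [load 475/475]
  75 → disc 3  [load 475/475]
6 discs opened.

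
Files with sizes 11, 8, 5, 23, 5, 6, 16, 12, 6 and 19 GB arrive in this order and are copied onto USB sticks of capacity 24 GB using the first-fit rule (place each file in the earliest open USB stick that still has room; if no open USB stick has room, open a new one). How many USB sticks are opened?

  11 → USB stick 1 (new)  [load 11/24]
  8 → USB stick 1  [load 19/24]
  5 → USB stick 1  [load 24/24]
  23 → USB stick 2 (new)  [load 23/24]
  5 → USB stick 3 (new)  [load 5/24]
  6 → USB stick 3  [load 11/24]
  16 → USB stick 4 (new)  [load 16/24]
  12 → USB stick 3  [load 23/24]
  6 → USB stick 4  [load 22/24]
  19 → USB stick 5 (new)  [load 19/24]
5 USB sticks opened.

5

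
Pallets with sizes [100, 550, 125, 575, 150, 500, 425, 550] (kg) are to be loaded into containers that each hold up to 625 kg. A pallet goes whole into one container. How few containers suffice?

Total = 575 + 550 + 550 + 500 + 425 + 150 + 125 + 100 = 2975 kg.
Lower bound: ⌈2975/625⌉ = 5 containers.
A packing using 6 containers:
  container 1: 575 = 575
  container 2: 550 = 550
  container 3: 550 = 550
  container 4: 500 + 125 = 625
  container 5: 425 + 150 = 575
  container 6: 100 = 100
No arrangement into 5 containers stays within capacity, so 6 is optimal.

6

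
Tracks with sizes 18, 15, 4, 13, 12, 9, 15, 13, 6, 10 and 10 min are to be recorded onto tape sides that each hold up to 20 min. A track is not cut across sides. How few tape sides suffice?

8

Total = 18 + 15 + 15 + 13 + 13 + 12 + 10 + 10 + 9 + 6 + 4 = 125 min.
Lower bound: ⌈125/20⌉ = 7 tape sides.
A packing using 8 tape sides:
  side 1: 18 = 18
  side 2: 15 + 4 = 19
  side 3: 15 = 15
  side 4: 13 + 6 = 19
  side 5: 13 = 13
  side 6: 12 = 12
  side 7: 10 + 10 = 20
  side 8: 9 = 9
No arrangement into 7 tape sides stays within capacity, so 8 is optimal.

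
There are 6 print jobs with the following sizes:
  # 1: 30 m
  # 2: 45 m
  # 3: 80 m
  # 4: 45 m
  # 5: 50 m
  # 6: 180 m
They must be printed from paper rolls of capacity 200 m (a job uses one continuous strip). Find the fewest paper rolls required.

3

Total = 180 + 80 + 50 + 45 + 45 + 30 = 430 m.
Lower bound: ⌈430/200⌉ = 3 paper rolls.
A packing using 3 paper rolls:
  roll 1: 180 = 180
  roll 2: 80 + 50 + 45 = 175
  roll 3: 45 + 30 = 75
This matches the lower bound, so 3 is optimal.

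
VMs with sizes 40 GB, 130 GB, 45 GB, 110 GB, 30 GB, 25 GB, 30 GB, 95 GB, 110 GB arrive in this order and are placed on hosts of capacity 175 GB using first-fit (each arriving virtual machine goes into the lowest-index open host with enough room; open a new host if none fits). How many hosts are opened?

  40 → host 1 (new)  [load 40/175]
  130 → host 1  [load 170/175]
  45 → host 2 (new)  [load 45/175]
  110 → host 2  [load 155/175]
  30 → host 3 (new)  [load 30/175]
  25 → host 3  [load 55/175]
  30 → host 3  [load 85/175]
  95 → host 4 (new)  [load 95/175]
  110 → host 5 (new)  [load 110/175]
5 hosts opened.

5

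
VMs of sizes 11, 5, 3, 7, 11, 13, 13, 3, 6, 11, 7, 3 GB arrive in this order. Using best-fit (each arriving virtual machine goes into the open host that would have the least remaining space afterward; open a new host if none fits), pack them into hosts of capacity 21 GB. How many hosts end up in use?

5

  11 → host 1 (new)  [load 11/21]
  5 → host 1  [load 16/21]
  3 → host 1  [load 19/21]
  7 → host 2 (new)  [load 7/21]
  11 → host 2  [load 18/21]
  13 → host 3 (new)  [load 13/21]
  13 → host 4 (new)  [load 13/21]
  3 → host 2  [load 21/21]
  6 → host 3  [load 19/21]
  11 → host 5 (new)  [load 11/21]
  7 → host 4  [load 20/21]
  3 → host 5  [load 14/21]
5 hosts opened.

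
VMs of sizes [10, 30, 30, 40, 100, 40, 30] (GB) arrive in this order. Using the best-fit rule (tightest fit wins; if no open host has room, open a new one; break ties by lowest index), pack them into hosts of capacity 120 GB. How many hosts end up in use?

3

  10 → host 1 (new)  [load 10/120]
  30 → host 1  [load 40/120]
  30 → host 1  [load 70/120]
  40 → host 1  [load 110/120]
  100 → host 2 (new)  [load 100/120]
  40 → host 3 (new)  [load 40/120]
  30 → host 3  [load 70/120]
3 hosts opened.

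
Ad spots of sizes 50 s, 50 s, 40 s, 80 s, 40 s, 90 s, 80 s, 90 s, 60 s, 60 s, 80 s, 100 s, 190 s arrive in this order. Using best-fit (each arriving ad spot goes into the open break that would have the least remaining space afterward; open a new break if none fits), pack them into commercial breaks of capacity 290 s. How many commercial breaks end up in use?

  50 → break 1 (new)  [load 50/290]
  50 → break 1  [load 100/290]
  40 → break 1  [load 140/290]
  80 → break 1  [load 220/290]
  40 → break 1  [load 260/290]
  90 → break 2 (new)  [load 90/290]
  80 → break 2  [load 170/290]
  90 → break 2  [load 260/290]
  60 → break 3 (new)  [load 60/290]
  60 → break 3  [load 120/290]
  80 → break 3  [load 200/290]
  100 → break 4 (new)  [load 100/290]
  190 → break 4  [load 290/290]
4 commercial breaks opened.

4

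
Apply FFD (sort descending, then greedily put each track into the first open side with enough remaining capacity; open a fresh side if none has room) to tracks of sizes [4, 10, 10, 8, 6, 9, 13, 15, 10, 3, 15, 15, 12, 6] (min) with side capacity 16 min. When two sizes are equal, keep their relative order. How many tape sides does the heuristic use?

Sorted descending: 15, 15, 15, 13, 12, 10, 10, 10, 9, 8, 6, 6, 4, 3.
  15 → side 1 (new)  [load 15/16]
  15 → side 2 (new)  [load 15/16]
  15 → side 3 (new)  [load 15/16]
  13 → side 4 (new)  [load 13/16]
  12 → side 5 (new)  [load 12/16]
  10 → side 6 (new)  [load 10/16]
  10 → side 7 (new)  [load 10/16]
  10 → side 8 (new)  [load 10/16]
  9 → side 9 (new)  [load 9/16]
  8 → side 10 (new)  [load 8/16]
  6 → side 6  [load 16/16]
  6 → side 7  [load 16/16]
  4 → side 5  [load 16/16]
  3 → side 4  [load 16/16]
10 tape sides opened.

10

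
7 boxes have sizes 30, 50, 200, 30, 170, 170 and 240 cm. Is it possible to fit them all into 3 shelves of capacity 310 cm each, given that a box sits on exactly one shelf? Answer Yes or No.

No

Total = 890 cm; ⌈890/310⌉ = 3.
4 boxes each exceed half the capacity and cannot share a shelf, forcing at least 4 shelves.
At least 4 shelves are required, but only 3 are allowed.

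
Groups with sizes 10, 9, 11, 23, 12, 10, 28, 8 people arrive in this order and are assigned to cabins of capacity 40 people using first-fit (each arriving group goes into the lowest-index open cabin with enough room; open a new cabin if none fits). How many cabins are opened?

  10 → cabin 1 (new)  [load 10/40]
  9 → cabin 1  [load 19/40]
  11 → cabin 1  [load 30/40]
  23 → cabin 2 (new)  [load 23/40]
  12 → cabin 2  [load 35/40]
  10 → cabin 1  [load 40/40]
  28 → cabin 3 (new)  [load 28/40]
  8 → cabin 3  [load 36/40]
3 cabins opened.

3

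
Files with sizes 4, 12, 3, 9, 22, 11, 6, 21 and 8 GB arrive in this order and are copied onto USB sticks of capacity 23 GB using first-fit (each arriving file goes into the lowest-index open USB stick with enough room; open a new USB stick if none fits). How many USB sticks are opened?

5

  4 → USB stick 1 (new)  [load 4/23]
  12 → USB stick 1  [load 16/23]
  3 → USB stick 1  [load 19/23]
  9 → USB stick 2 (new)  [load 9/23]
  22 → USB stick 3 (new)  [load 22/23]
  11 → USB stick 2  [load 20/23]
  6 → USB stick 4 (new)  [load 6/23]
  21 → USB stick 5 (new)  [load 21/23]
  8 → USB stick 4  [load 14/23]
5 USB sticks opened.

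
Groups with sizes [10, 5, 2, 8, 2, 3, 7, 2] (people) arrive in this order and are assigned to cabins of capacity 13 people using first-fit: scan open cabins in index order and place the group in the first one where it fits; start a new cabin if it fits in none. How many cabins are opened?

  10 → cabin 1 (new)  [load 10/13]
  5 → cabin 2 (new)  [load 5/13]
  2 → cabin 1  [load 12/13]
  8 → cabin 2  [load 13/13]
  2 → cabin 3 (new)  [load 2/13]
  3 → cabin 3  [load 5/13]
  7 → cabin 3  [load 12/13]
  2 → cabin 4 (new)  [load 2/13]
4 cabins opened.

4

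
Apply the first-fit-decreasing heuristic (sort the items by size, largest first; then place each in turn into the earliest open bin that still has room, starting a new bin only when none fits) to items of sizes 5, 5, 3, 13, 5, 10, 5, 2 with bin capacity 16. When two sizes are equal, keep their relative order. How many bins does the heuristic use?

Sorted descending: 13, 10, 5, 5, 5, 5, 3, 2.
  13 → bin 1 (new)  [load 13/16]
  10 → bin 2 (new)  [load 10/16]
  5 → bin 2  [load 15/16]
  5 → bin 3 (new)  [load 5/16]
  5 → bin 3  [load 10/16]
  5 → bin 3  [load 15/16]
  3 → bin 1  [load 16/16]
  2 → bin 4 (new)  [load 2/16]
4 bins opened.

4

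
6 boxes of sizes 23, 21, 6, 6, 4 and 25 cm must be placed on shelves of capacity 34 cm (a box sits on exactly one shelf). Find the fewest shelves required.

3

Total = 25 + 23 + 21 + 6 + 6 + 4 = 85 cm.
Lower bound: ⌈85/34⌉ = 3 shelves.
A packing using 3 shelves:
  shelf 1: 25 + 6 = 31
  shelf 2: 23 + 6 + 4 = 33
  shelf 3: 21 = 21
This matches the lower bound, so 3 is optimal.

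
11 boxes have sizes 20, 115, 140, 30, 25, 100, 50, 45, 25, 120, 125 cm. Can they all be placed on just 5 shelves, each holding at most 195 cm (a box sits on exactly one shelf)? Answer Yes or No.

Yes

A valid assignment using 5 shelves:
  shelf 1: 140 + 50 = 190
  shelf 2: 125 + 45 + 25 = 195
  shelf 3: 120 + 30 + 25 + 20 = 195
  shelf 4: 115 = 115
  shelf 5: 100 = 100
Every load is within 195 cm, so 5 shelves suffice.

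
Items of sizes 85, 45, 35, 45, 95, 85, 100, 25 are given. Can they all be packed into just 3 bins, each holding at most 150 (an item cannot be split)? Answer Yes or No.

No

Total = 515; ⌈515/150⌉ = 4.
At least 4 bins are required, but only 3 are allowed.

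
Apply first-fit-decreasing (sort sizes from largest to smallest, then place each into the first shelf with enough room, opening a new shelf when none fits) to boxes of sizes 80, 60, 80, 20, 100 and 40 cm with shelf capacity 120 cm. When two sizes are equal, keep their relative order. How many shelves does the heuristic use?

Sorted descending: 100, 80, 80, 60, 40, 20.
  100 → shelf 1 (new)  [load 100/120]
  80 → shelf 2 (new)  [load 80/120]
  80 → shelf 3 (new)  [load 80/120]
  60 → shelf 4 (new)  [load 60/120]
  40 → shelf 2  [load 120/120]
  20 → shelf 1  [load 120/120]
4 shelves opened.

4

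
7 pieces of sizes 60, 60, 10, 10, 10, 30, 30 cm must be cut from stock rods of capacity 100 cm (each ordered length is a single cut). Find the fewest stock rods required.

Total = 60 + 60 + 30 + 30 + 10 + 10 + 10 = 210 cm.
Lower bound: ⌈210/100⌉ = 3 stock rods.
A packing using 3 stock rods:
  stock rod 1: 60 + 30 + 10 = 100
  stock rod 2: 60 + 30 + 10 = 100
  stock rod 3: 10 = 10
This matches the lower bound, so 3 is optimal.

3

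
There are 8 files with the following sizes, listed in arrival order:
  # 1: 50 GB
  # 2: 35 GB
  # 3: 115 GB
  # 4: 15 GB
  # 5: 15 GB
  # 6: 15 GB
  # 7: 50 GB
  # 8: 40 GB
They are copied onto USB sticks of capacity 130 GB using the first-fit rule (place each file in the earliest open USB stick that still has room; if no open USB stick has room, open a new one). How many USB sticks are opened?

3

  50 → USB stick 1 (new)  [load 50/130]
  35 → USB stick 1  [load 85/130]
  115 → USB stick 2 (new)  [load 115/130]
  15 → USB stick 1  [load 100/130]
  15 → USB stick 1  [load 115/130]
  15 → USB stick 1  [load 130/130]
  50 → USB stick 3 (new)  [load 50/130]
  40 → USB stick 3  [load 90/130]
3 USB sticks opened.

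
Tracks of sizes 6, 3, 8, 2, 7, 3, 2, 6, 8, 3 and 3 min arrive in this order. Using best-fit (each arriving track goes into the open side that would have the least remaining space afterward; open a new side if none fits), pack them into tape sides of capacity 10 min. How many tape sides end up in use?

6

  6 → side 1 (new)  [load 6/10]
  3 → side 1  [load 9/10]
  8 → side 2 (new)  [load 8/10]
  2 → side 2  [load 10/10]
  7 → side 3 (new)  [load 7/10]
  3 → side 3  [load 10/10]
  2 → side 4 (new)  [load 2/10]
  6 → side 4  [load 8/10]
  8 → side 5 (new)  [load 8/10]
  3 → side 6 (new)  [load 3/10]
  3 → side 6  [load 6/10]
6 tape sides opened.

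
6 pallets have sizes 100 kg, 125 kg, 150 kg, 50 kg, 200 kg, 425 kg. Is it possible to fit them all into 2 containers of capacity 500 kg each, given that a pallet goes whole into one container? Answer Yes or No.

Total = 1050 kg; ⌈1050/500⌉ = 3.
At least 3 containers are required, but only 2 are allowed.

No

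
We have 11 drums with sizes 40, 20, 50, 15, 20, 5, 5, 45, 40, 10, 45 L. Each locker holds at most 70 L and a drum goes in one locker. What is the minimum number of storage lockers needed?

Total = 50 + 45 + 45 + 40 + 40 + 20 + 20 + 15 + 10 + 5 + 5 = 295 L.
Lower bound: ⌈295/70⌉ = 5 storage lockers.
A packing using 5 storage lockers:
  locker 1: 50 + 20 = 70
  locker 2: 45 + 20 + 5 = 70
  locker 3: 45 + 15 + 10 = 70
  locker 4: 40 + 5 = 45
  locker 5: 40 = 40
This matches the lower bound, so 5 is optimal.

5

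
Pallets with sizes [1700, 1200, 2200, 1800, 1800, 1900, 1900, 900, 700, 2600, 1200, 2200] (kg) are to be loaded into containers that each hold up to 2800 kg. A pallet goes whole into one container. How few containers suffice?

9

Total = 2600 + 2200 + 2200 + 1900 + 1900 + 1800 + 1800 + 1700 + 1200 + 1200 + 900 + 700 = 20100 kg.
Lower bound: ⌈20100/2800⌉ = 8 containers.
A packing using 9 containers:
  container 1: 2600 = 2600
  container 2: 2200 = 2200
  container 3: 2200 = 2200
  container 4: 1900 + 900 = 2800
  container 5: 1900 + 700 = 2600
  container 6: 1800 = 1800
  container 7: 1800 = 1800
  container 8: 1700 = 1700
  container 9: 1200 + 1200 = 2400
No arrangement into 8 containers stays within capacity, so 9 is optimal.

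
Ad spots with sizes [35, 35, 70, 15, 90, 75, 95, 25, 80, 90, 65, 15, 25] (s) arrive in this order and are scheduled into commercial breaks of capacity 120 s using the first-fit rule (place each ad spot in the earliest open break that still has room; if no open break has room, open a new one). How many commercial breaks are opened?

8

  35 → break 1 (new)  [load 35/120]
  35 → break 1  [load 70/120]
  70 → break 2 (new)  [load 70/120]
  15 → break 1  [load 85/120]
  90 → break 3 (new)  [load 90/120]
  75 → break 4 (new)  [load 75/120]
  95 → break 5 (new)  [load 95/120]
  25 → break 1  [load 110/120]
  80 → break 6 (new)  [load 80/120]
  90 → break 7 (new)  [load 90/120]
  65 → break 8 (new)  [load 65/120]
  15 → break 2  [load 85/120]
  25 → break 2  [load 110/120]
8 commercial breaks opened.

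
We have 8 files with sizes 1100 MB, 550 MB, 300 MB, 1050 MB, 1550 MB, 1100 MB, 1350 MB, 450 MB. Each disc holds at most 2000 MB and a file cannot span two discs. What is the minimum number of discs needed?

5

Total = 1550 + 1350 + 1100 + 1100 + 1050 + 550 + 450 + 300 = 7450 MB.
Lower bound: ⌈7450/2000⌉ = 4 discs.
Also, 5 files each exceed 1000 MB, and no two of those can share a disc, so at least 5 discs are needed.
A packing using 5 discs:
  disc 1: 1550 + 450 = 2000
  disc 2: 1350 + 550 = 1900
  disc 3: 1100 + 300 = 1400
  disc 4: 1100 = 1100
  disc 5: 1050 = 1050
This matches the lower bound, so 5 is optimal.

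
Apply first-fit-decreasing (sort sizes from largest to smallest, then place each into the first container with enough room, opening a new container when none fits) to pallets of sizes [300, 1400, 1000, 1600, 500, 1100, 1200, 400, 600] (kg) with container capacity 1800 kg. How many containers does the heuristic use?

Sorted descending: 1600, 1400, 1200, 1100, 1000, 600, 500, 400, 300.
  1600 → container 1 (new)  [load 1600/1800]
  1400 → container 2 (new)  [load 1400/1800]
  1200 → container 3 (new)  [load 1200/1800]
  1100 → container 4 (new)  [load 1100/1800]
  1000 → container 5 (new)  [load 1000/1800]
  600 → container 3  [load 1800/1800]
  500 → container 4  [load 1600/1800]
  400 → container 2  [load 1800/1800]
  300 → container 5  [load 1300/1800]
5 containers opened.

5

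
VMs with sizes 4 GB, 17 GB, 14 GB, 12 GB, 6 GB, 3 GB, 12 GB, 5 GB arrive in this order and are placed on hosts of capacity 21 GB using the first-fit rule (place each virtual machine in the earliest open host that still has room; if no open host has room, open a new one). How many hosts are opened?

  4 → host 1 (new)  [load 4/21]
  17 → host 1  [load 21/21]
  14 → host 2 (new)  [load 14/21]
  12 → host 3 (new)  [load 12/21]
  6 → host 2  [load 20/21]
  3 → host 3  [load 15/21]
  12 → host 4 (new)  [load 12/21]
  5 → host 3  [load 20/21]
4 hosts opened.

4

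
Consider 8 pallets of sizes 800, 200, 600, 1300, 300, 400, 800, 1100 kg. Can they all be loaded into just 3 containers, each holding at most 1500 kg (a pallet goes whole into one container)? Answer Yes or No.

Total = 5500 kg; ⌈5500/1500⌉ = 4.
At least 4 containers are required, but only 3 are allowed.

No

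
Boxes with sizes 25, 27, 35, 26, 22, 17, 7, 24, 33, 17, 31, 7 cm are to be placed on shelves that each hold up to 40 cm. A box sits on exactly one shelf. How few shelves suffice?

9

Total = 35 + 33 + 31 + 27 + 26 + 25 + 24 + 22 + 17 + 17 + 7 + 7 = 271 cm.
Lower bound: ⌈271/40⌉ = 7 shelves.
Also, 8 boxes each exceed 20 cm, and no two of those can share a shelf, so at least 8 shelves are needed.
A packing using 9 shelves:
  shelf 1: 35 = 35
  shelf 2: 33 + 7 = 40
  shelf 3: 31 + 7 = 38
  shelf 4: 27 = 27
  shelf 5: 26 = 26
  shelf 6: 25 = 25
  shelf 7: 24 = 24
  shelf 8: 22 + 17 = 39
  shelf 9: 17 = 17
No arrangement into 8 shelves stays within capacity, so 9 is optimal.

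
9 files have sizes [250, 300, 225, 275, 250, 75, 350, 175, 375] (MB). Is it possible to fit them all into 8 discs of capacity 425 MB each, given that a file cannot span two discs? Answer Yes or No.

A valid assignment using 7 discs:
  disc 1: 375 = 375
  disc 2: 350 + 75 = 425
  disc 3: 300 = 300
  disc 4: 275 = 275
  disc 5: 250 + 175 = 425
  disc 6: 250 = 250
  disc 7: 225 = 225
That uses only 7 ≤ 8, so 8 discs are enough.

Yes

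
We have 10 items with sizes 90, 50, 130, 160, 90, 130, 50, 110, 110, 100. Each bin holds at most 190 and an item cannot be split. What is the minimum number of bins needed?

7

Total = 160 + 130 + 130 + 110 + 110 + 100 + 90 + 90 + 50 + 50 = 1020.
Lower bound: ⌈1020/190⌉ = 6 bins.
A packing using 7 bins:
  bin 1: 160 = 160
  bin 2: 130 + 50 = 180
  bin 3: 130 + 50 = 180
  bin 4: 110 = 110
  bin 5: 110 = 110
  bin 6: 100 + 90 = 190
  bin 7: 90 = 90
No arrangement into 6 bins stays within capacity, so 7 is optimal.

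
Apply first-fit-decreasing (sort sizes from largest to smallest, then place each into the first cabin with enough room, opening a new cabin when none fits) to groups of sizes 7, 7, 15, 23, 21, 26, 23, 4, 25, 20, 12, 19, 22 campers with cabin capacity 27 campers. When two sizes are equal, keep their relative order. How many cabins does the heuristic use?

9

Sorted descending: 26, 25, 23, 23, 22, 21, 20, 19, 15, 12, 7, 7, 4.
  26 → cabin 1 (new)  [load 26/27]
  25 → cabin 2 (new)  [load 25/27]
  23 → cabin 3 (new)  [load 23/27]
  23 → cabin 4 (new)  [load 23/27]
  22 → cabin 5 (new)  [load 22/27]
  21 → cabin 6 (new)  [load 21/27]
  20 → cabin 7 (new)  [load 20/27]
  19 → cabin 8 (new)  [load 19/27]
  15 → cabin 9 (new)  [load 15/27]
  12 → cabin 9  [load 27/27]
  7 → cabin 7  [load 27/27]
  7 → cabin 8  [load 26/27]
  4 → cabin 3  [load 27/27]
9 cabins opened.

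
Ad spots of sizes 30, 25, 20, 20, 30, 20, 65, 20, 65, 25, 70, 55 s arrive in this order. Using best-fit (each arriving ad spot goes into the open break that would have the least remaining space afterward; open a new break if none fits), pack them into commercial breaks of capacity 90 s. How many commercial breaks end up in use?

  30 → break 1 (new)  [load 30/90]
  25 → break 1  [load 55/90]
  20 → break 1  [load 75/90]
  20 → break 2 (new)  [load 20/90]
  30 → break 2  [load 50/90]
  20 → break 2  [load 70/90]
  65 → break 3 (new)  [load 65/90]
  20 → break 2  [load 90/90]
  65 → break 4 (new)  [load 65/90]
  25 → break 3  [load 90/90]
  70 → break 5 (new)  [load 70/90]
  55 → break 6 (new)  [load 55/90]
6 commercial breaks opened.

6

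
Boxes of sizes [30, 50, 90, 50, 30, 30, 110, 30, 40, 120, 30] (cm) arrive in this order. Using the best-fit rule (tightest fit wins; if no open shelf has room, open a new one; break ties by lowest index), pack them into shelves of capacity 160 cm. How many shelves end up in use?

  30 → shelf 1 (new)  [load 30/160]
  50 → shelf 1  [load 80/160]
  90 → shelf 2 (new)  [load 90/160]
  50 → shelf 2  [load 140/160]
  30 → shelf 1  [load 110/160]
  30 → shelf 1  [load 140/160]
  110 → shelf 3 (new)  [load 110/160]
  30 → shelf 3  [load 140/160]
  40 → shelf 4 (new)  [load 40/160]
  120 → shelf 4  [load 160/160]
  30 → shelf 5 (new)  [load 30/160]
5 shelves opened.

5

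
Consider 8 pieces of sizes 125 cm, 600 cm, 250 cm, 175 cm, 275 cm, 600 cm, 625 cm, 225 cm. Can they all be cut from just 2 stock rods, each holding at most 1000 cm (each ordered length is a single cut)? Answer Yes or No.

Total = 2875 cm; ⌈2875/1000⌉ = 3.
At least 3 stock rods are required, but only 2 are allowed.

No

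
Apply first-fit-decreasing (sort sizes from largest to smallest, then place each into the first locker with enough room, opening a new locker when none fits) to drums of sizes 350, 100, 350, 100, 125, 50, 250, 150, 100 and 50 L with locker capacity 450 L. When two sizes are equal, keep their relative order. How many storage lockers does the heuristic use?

4

Sorted descending: 350, 350, 250, 150, 125, 100, 100, 100, 50, 50.
  350 → locker 1 (new)  [load 350/450]
  350 → locker 2 (new)  [load 350/450]
  250 → locker 3 (new)  [load 250/450]
  150 → locker 3  [load 400/450]
  125 → locker 4 (new)  [load 125/450]
  100 → locker 1  [load 450/450]
  100 → locker 2  [load 450/450]
  100 → locker 4  [load 225/450]
  50 → locker 3  [load 450/450]
  50 → locker 4  [load 275/450]
4 storage lockers opened.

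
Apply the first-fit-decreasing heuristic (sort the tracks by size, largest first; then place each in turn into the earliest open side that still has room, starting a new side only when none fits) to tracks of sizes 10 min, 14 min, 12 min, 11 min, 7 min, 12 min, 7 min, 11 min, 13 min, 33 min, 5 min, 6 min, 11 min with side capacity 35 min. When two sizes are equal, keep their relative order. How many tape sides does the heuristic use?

5

Sorted descending: 33, 14, 13, 12, 12, 11, 11, 11, 10, 7, 7, 6, 5.
  33 → side 1 (new)  [load 33/35]
  14 → side 2 (new)  [load 14/35]
  13 → side 2  [load 27/35]
  12 → side 3 (new)  [load 12/35]
  12 → side 3  [load 24/35]
  11 → side 3  [load 35/35]
  11 → side 4 (new)  [load 11/35]
  11 → side 4  [load 22/35]
  10 → side 4  [load 32/35]
  7 → side 2  [load 34/35]
  7 → side 5 (new)  [load 7/35]
  6 → side 5  [load 13/35]
  5 → side 5  [load 18/35]
5 tape sides opened.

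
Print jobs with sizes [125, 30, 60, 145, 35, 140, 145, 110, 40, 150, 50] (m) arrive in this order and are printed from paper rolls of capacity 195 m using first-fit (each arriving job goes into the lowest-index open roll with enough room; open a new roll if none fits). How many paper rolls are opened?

  125 → roll 1 (new)  [load 125/195]
  30 → roll 1  [load 155/195]
  60 → roll 2 (new)  [load 60/195]
  145 → roll 3 (new)  [load 145/195]
  35 → roll 1  [load 190/195]
  140 → roll 4 (new)  [load 140/195]
  145 → roll 5 (new)  [load 145/195]
  110 → roll 2  [load 170/195]
  40 → roll 3  [load 185/195]
  150 → roll 6 (new)  [load 150/195]
  50 → roll 4  [load 190/195]
6 paper rolls opened.

6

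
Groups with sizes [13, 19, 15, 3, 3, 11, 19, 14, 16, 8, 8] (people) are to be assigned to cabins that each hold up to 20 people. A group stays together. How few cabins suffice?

Total = 19 + 19 + 16 + 15 + 14 + 13 + 11 + 8 + 8 + 3 + 3 = 129 people.
Lower bound: ⌈129/20⌉ = 7 cabins.
A packing using 8 cabins:
  cabin 1: 19 = 19
  cabin 2: 19 = 19
  cabin 3: 16 + 3 = 19
  cabin 4: 15 + 3 = 18
  cabin 5: 14 = 14
  cabin 6: 13 = 13
  cabin 7: 11 + 8 = 19
  cabin 8: 8 = 8
No arrangement into 7 cabins stays within capacity, so 8 is optimal.

8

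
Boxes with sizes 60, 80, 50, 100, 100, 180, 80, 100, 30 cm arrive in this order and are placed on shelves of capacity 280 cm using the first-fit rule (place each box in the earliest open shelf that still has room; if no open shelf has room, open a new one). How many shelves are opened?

  60 → shelf 1 (new)  [load 60/280]
  80 → shelf 1  [load 140/280]
  50 → shelf 1  [load 190/280]
  100 → shelf 2 (new)  [load 100/280]
  100 → shelf 2  [load 200/280]
  180 → shelf 3 (new)  [load 180/280]
  80 → shelf 1  [load 270/280]
  100 → shelf 3  [load 280/280]
  30 → shelf 2  [load 230/280]
3 shelves opened.

3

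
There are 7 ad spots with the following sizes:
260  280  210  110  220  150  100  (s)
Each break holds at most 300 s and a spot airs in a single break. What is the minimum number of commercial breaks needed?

6

Total = 280 + 260 + 220 + 210 + 150 + 110 + 100 = 1330 s.
Lower bound: ⌈1330/300⌉ = 5 commercial breaks.
A packing using 6 commercial breaks:
  break 1: 280 = 280
  break 2: 260 = 260
  break 3: 220 = 220
  break 4: 210 = 210
  break 5: 150 + 110 = 260
  break 6: 100 = 100
No arrangement into 5 commercial breaks stays within capacity, so 6 is optimal.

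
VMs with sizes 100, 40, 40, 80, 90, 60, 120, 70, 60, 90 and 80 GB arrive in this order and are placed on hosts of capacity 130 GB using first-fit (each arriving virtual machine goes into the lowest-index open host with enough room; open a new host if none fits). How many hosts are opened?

  100 → host 1 (new)  [load 100/130]
  40 → host 2 (new)  [load 40/130]
  40 → host 2  [load 80/130]
  80 → host 3 (new)  [load 80/130]
  90 → host 4 (new)  [load 90/130]
  60 → host 5 (new)  [load 60/130]
  120 → host 6 (new)  [load 120/130]
  70 → host 5  [load 130/130]
  60 → host 7 (new)  [load 60/130]
  90 → host 8 (new)  [load 90/130]
  80 → host 9 (new)  [load 80/130]
9 hosts opened.

9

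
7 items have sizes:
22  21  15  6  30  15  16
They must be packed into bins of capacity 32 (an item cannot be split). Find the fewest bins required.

5

Total = 30 + 22 + 21 + 16 + 15 + 15 + 6 = 125.
Lower bound: ⌈125/32⌉ = 4 bins.
A packing using 5 bins:
  bin 1: 30 = 30
  bin 2: 22 + 6 = 28
  bin 3: 21 = 21
  bin 4: 16 + 15 = 31
  bin 5: 15 = 15
No arrangement into 4 bins stays within capacity, so 5 is optimal.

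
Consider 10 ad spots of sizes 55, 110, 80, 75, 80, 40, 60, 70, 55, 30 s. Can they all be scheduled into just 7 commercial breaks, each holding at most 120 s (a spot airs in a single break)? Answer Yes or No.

A valid assignment using 7 commercial breaks:
  break 1: 110 = 110
  break 2: 80 + 40 = 120
  break 3: 80 + 30 = 110
  break 4: 75 = 75
  break 5: 70 = 70
  break 6: 60 + 55 = 115
  break 7: 55 = 55
Every load is within 120 s, so 7 commercial breaks suffice.

Yes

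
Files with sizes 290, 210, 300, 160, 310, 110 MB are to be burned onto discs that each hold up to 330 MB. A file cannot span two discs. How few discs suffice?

Total = 310 + 300 + 290 + 210 + 160 + 110 = 1380 MB.
Lower bound: ⌈1380/330⌉ = 5 discs.
A packing using 5 discs:
  disc 1: 310 = 310
  disc 2: 300 = 300
  disc 3: 290 = 290
  disc 4: 210 + 110 = 320
  disc 5: 160 = 160
This matches the lower bound, so 5 is optimal.

5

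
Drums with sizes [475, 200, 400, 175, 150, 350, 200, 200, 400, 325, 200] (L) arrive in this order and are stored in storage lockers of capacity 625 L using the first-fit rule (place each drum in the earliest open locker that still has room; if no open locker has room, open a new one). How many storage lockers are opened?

  475 → locker 1 (new)  [load 475/625]
  200 → locker 2 (new)  [load 200/625]
  400 → locker 2  [load 600/625]
  175 → locker 3 (new)  [load 175/625]
  150 → locker 1  [load 625/625]
  350 → locker 3  [load 525/625]
  200 → locker 4 (new)  [load 200/625]
  200 → locker 4  [load 400/625]
  400 → locker 5 (new)  [load 400/625]
  325 → locker 6 (new)  [load 325/625]
  200 → locker 4  [load 600/625]
6 storage lockers opened.

6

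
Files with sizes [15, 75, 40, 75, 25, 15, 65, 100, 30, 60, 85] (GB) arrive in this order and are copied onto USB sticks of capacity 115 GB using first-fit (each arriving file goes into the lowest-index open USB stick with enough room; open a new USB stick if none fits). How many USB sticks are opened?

6

  15 → USB stick 1 (new)  [load 15/115]
  75 → USB stick 1  [load 90/115]
  40 → USB stick 2 (new)  [load 40/115]
  75 → USB stick 2  [load 115/115]
  25 → USB stick 1  [load 115/115]
  15 → USB stick 3 (new)  [load 15/115]
  65 → USB stick 3  [load 80/115]
  100 → USB stick 4 (new)  [load 100/115]
  30 → USB stick 3  [load 110/115]
  60 → USB stick 5 (new)  [load 60/115]
  85 → USB stick 6 (new)  [load 85/115]
6 USB sticks opened.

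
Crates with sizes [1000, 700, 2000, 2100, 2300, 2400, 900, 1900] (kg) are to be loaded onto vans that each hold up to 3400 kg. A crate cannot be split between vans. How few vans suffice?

Total = 2400 + 2300 + 2100 + 2000 + 1900 + 1000 + 900 + 700 = 13300 kg.
Lower bound: ⌈13300/3400⌉ = 4 vans.
Also, 5 crates each exceed 1700 kg, and no two of those can share a van, so at least 5 vans are needed.
A packing using 5 vans:
  van 1: 2400 + 1000 = 3400
  van 2: 2300 + 900 = 3200
  van 3: 2100 + 700 = 2800
  van 4: 2000 = 2000
  van 5: 1900 = 1900
This matches the lower bound, so 5 is optimal.

5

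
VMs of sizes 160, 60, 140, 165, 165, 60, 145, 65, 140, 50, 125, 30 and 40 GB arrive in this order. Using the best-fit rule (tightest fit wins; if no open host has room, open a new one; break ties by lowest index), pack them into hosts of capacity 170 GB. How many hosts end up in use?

  160 → host 1 (new)  [load 160/170]
  60 → host 2 (new)  [load 60/170]
  140 → host 3 (new)  [load 140/170]
  165 → host 4 (new)  [load 165/170]
  165 → host 5 (new)  [load 165/170]
  60 → host 2  [load 120/170]
  145 → host 6 (new)  [load 145/170]
  65 → host 7 (new)  [load 65/170]
  140 → host 8 (new)  [load 140/170]
  50 → host 2  [load 170/170]
  125 → host 9 (new)  [load 125/170]
  30 → host 3  [load 170/170]
  40 → host 9  [load 165/170]
9 hosts opened.

9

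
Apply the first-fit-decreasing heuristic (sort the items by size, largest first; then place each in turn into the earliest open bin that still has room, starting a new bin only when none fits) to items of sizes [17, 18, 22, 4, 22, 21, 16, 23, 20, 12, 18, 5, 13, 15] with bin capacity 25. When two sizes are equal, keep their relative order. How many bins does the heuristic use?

Sorted descending: 23, 22, 22, 21, 20, 18, 18, 17, 16, 15, 13, 12, 5, 4.
  23 → bin 1 (new)  [load 23/25]
  22 → bin 2 (new)  [load 22/25]
  22 → bin 3 (new)  [load 22/25]
  21 → bin 4 (new)  [load 21/25]
  20 → bin 5 (new)  [load 20/25]
  18 → bin 6 (new)  [load 18/25]
  18 → bin 7 (new)  [load 18/25]
  17 → bin 8 (new)  [load 17/25]
  16 → bin 9 (new)  [load 16/25]
  15 → bin 10 (new)  [load 15/25]
  13 → bin 11 (new)  [load 13/25]
  12 → bin 11  [load 25/25]
  5 → bin 5  [load 25/25]
  4 → bin 4  [load 25/25]
11 bins opened.

11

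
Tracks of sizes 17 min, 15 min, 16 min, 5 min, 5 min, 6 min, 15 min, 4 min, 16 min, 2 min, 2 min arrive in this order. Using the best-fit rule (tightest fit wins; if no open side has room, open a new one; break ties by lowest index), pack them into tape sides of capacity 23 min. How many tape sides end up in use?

  17 → side 1 (new)  [load 17/23]
  15 → side 2 (new)  [load 15/23]
  16 → side 3 (new)  [load 16/23]
  5 → side 1  [load 22/23]
  5 → side 3  [load 21/23]
  6 → side 2  [load 21/23]
  15 → side 4 (new)  [load 15/23]
  4 → side 4  [load 19/23]
  16 → side 5 (new)  [load 16/23]
  2 → side 2  [load 23/23]
  2 → side 3  [load 23/23]
5 tape sides opened.

5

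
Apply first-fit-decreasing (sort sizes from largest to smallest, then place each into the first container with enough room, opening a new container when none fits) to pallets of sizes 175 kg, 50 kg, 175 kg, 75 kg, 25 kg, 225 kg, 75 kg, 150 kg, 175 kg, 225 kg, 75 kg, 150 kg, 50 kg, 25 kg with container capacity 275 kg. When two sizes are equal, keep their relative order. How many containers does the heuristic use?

7

Sorted descending: 225, 225, 175, 175, 175, 150, 150, 75, 75, 75, 50, 50, 25, 25.
  225 → container 1 (new)  [load 225/275]
  225 → container 2 (new)  [load 225/275]
  175 → container 3 (new)  [load 175/275]
  175 → container 4 (new)  [load 175/275]
  175 → container 5 (new)  [load 175/275]
  150 → container 6 (new)  [load 150/275]
  150 → container 7 (new)  [load 150/275]
  75 → container 3  [load 250/275]
  75 → container 4  [load 250/275]
  75 → container 5  [load 250/275]
  50 → container 1  [load 275/275]
  50 → container 2  [load 275/275]
  25 → container 3  [load 275/275]
  25 → container 4  [load 275/275]
7 containers opened.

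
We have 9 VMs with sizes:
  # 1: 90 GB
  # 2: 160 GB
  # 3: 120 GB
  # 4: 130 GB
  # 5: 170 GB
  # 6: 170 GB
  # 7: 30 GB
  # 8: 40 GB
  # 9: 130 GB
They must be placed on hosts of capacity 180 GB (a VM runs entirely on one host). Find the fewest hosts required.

7

Total = 170 + 170 + 160 + 130 + 130 + 120 + 90 + 40 + 30 = 1040 GB.
Lower bound: ⌈1040/180⌉ = 6 hosts.
A packing using 7 hosts:
  host 1: 170 = 170
  host 2: 170 = 170
  host 3: 160 = 160
  host 4: 130 + 40 = 170
  host 5: 130 + 30 = 160
  host 6: 120 = 120
  host 7: 90 = 90
No arrangement into 6 hosts stays within capacity, so 7 is optimal.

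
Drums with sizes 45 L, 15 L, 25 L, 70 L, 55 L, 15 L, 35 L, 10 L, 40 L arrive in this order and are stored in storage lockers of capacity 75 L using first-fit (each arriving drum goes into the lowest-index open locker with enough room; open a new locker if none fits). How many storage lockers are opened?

  45 → locker 1 (new)  [load 45/75]
  15 → locker 1  [load 60/75]
  25 → locker 2 (new)  [load 25/75]
  70 → locker 3 (new)  [load 70/75]
  55 → locker 4 (new)  [load 55/75]
  15 → locker 1  [load 75/75]
  35 → locker 2  [load 60/75]
  10 → locker 2  [load 70/75]
  40 → locker 5 (new)  [load 40/75]
5 storage lockers opened.

5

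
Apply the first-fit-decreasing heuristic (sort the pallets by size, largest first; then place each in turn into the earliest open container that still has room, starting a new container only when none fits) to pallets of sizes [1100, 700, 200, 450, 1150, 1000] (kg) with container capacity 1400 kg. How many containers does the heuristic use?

4

Sorted descending: 1150, 1100, 1000, 700, 450, 200.
  1150 → container 1 (new)  [load 1150/1400]
  1100 → container 2 (new)  [load 1100/1400]
  1000 → container 3 (new)  [load 1000/1400]
  700 → container 4 (new)  [load 700/1400]
  450 → container 4  [load 1150/1400]
  200 → container 1  [load 1350/1400]
4 containers opened.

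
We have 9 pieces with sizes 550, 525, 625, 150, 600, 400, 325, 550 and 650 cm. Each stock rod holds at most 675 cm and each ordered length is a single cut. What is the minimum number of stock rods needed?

8

Total = 650 + 625 + 600 + 550 + 550 + 525 + 400 + 325 + 150 = 4375 cm.
Lower bound: ⌈4375/675⌉ = 7 stock rods.
A packing using 8 stock rods:
  stock rod 1: 650 = 650
  stock rod 2: 625 = 625
  stock rod 3: 600 = 600
  stock rod 4: 550 = 550
  stock rod 5: 550 = 550
  stock rod 6: 525 + 150 = 675
  stock rod 7: 400 = 400
  stock rod 8: 325 = 325
No arrangement into 7 stock rods stays within capacity, so 8 is optimal.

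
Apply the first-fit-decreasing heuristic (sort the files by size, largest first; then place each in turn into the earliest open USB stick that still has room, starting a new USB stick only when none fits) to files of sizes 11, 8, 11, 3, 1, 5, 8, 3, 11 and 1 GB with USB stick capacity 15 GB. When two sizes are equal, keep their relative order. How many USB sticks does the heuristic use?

5

Sorted descending: 11, 11, 11, 8, 8, 5, 3, 3, 1, 1.
  11 → USB stick 1 (new)  [load 11/15]
  11 → USB stick 2 (new)  [load 11/15]
  11 → USB stick 3 (new)  [load 11/15]
  8 → USB stick 4 (new)  [load 8/15]
  8 → USB stick 5 (new)  [load 8/15]
  5 → USB stick 4  [load 13/15]
  3 → USB stick 1  [load 14/15]
  3 → USB stick 2  [load 14/15]
  1 → USB stick 1  [load 15/15]
  1 → USB stick 2  [load 15/15]
5 USB sticks opened.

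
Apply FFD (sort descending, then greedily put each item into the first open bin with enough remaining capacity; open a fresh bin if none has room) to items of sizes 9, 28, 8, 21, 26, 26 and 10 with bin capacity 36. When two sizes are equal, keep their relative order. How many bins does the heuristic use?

Sorted descending: 28, 26, 26, 21, 10, 9, 8.
  28 → bin 1 (new)  [load 28/36]
  26 → bin 2 (new)  [load 26/36]
  26 → bin 3 (new)  [load 26/36]
  21 → bin 4 (new)  [load 21/36]
  10 → bin 2  [load 36/36]
  9 → bin 3  [load 35/36]
  8 → bin 1  [load 36/36]
4 bins opened.

4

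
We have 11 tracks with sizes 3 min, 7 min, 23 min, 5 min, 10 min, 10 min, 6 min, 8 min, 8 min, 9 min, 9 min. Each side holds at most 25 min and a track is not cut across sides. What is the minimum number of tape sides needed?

4

Total = 23 + 10 + 10 + 9 + 9 + 8 + 8 + 7 + 6 + 5 + 3 = 98 min.
Lower bound: ⌈98/25⌉ = 4 tape sides.
A packing using 4 tape sides:
  side 1: 23 = 23
  side 2: 10 + 10 + 5 = 25
  side 3: 9 + 9 + 7 = 25
  side 4: 8 + 8 + 6 + 3 = 25
This matches the lower bound, so 4 is optimal.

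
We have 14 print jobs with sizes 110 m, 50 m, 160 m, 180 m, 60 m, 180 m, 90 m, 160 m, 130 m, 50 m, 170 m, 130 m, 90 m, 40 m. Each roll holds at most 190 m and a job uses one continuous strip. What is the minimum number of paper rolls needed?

10

Total = 180 + 180 + 170 + 160 + 160 + 130 + 130 + 110 + 90 + 90 + 60 + 50 + 50 + 40 = 1600 m.
Lower bound: ⌈1600/190⌉ = 9 paper rolls.
A packing using 10 paper rolls:
  roll 1: 180 = 180
  roll 2: 180 = 180
  roll 3: 170 = 170
  roll 4: 160 = 160
  roll 5: 160 = 160
  roll 6: 130 + 60 = 190
  roll 7: 130 + 50 = 180
  roll 8: 110 + 50 = 160
  roll 9: 90 + 90 = 180
  roll 10: 40 = 40
No arrangement into 9 paper rolls stays within capacity, so 10 is optimal.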